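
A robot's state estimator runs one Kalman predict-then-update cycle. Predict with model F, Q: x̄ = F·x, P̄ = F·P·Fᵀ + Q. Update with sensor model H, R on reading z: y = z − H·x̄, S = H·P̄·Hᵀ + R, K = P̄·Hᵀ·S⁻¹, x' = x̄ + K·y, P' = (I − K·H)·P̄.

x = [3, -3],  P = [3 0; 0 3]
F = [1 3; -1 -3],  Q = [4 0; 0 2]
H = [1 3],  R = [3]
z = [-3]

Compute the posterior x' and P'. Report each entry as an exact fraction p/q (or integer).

x' = [-6/29, -24/29]
P' = [1794/145 -654/145; -654/145 284/145]

x̄ = F·x = [-6, 6]
P̄ = F·P·Fᵀ + Q = [34 -30; -30 32]
y = z − H·x̄ = [-15]
S = H·P̄·Hᵀ + R = [145]
K = P̄·Hᵀ·S⁻¹ = [-56/145; 66/145]
x' = x̄ + K·y = [-6/29, -24/29]
P' = (I − K·H)·P̄ = [1794/145 -654/145; -654/145 284/145]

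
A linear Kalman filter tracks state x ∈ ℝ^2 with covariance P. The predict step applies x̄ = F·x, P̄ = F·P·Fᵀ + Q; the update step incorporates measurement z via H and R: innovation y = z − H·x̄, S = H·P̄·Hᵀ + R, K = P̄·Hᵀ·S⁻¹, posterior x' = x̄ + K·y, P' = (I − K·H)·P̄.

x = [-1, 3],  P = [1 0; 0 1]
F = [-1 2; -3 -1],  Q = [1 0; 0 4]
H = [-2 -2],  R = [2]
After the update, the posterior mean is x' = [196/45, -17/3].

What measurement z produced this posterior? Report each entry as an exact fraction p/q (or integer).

x̄ = F·x = [7, 0]
P̄ = F·P·Fᵀ + Q = [6 1; 1 14]
S = H·P̄·Hᵀ + R = [90]
K = P̄·Hᵀ·S⁻¹ = [-7/45; -1/3]
x' − x̄ = [-119/45, -17/3] = K·y
y = (KᵀK)⁻¹·Kᵀ·(x' − x̄) = [17]
z = y + H·x̄ = [17] + [-14] = [3]

z = [3]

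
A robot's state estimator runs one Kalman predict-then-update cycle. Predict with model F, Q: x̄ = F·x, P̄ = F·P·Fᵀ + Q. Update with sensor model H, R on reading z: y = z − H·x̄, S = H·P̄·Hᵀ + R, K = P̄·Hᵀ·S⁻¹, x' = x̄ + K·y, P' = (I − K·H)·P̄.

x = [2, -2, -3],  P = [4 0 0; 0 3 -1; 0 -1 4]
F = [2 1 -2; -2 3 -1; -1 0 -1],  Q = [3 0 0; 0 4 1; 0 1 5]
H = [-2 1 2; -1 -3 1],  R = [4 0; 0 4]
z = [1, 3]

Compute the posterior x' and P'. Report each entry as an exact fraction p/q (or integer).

x' = [489059/148185, -112943/148185, 39931/9879]
P' = [1066573/148185 5564/148185 64859/9879; 5564/148185 60052/148185 1168/9879; 64859/9879 1168/9879 22185/3293]

x̄ = F·x = [8, -7, 1]
P̄ = F·P·Fᵀ + Q = [42 8 1; 8 57 16; 1 16 13]
y = z − H·x̄ = [22, -11]
S = H·P̄·Hᵀ + R = [305 -105; -105 522]
K = P̄·Hᵀ·S⁻¹ = [-15151/49395 -5519/29637; 6997/49395 -8410/29637; 380/3293 -452/9879]
x' = x̄ + K·y = [489059/148185, -112943/148185, 39931/9879]
P' = (I − K·H)·P̄ = [1066573/148185 5564/148185 64859/9879; 5564/148185 60052/148185 1168/9879; 64859/9879 1168/9879 22185/3293]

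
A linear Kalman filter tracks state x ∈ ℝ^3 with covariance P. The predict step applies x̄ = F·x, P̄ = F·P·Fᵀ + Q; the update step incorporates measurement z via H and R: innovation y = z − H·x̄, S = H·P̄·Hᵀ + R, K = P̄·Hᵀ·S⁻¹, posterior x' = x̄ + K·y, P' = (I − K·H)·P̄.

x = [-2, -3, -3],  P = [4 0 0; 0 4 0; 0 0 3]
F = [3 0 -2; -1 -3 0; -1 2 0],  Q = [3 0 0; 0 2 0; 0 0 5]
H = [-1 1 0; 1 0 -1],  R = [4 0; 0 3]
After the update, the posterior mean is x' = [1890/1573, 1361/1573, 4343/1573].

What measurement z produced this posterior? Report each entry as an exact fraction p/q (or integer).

z = [-1, -2]

x̄ = F·x = [0, 11, -4]
P̄ = F·P·Fᵀ + Q = [51 -12 -12; -12 42 -20; -12 -20 25]
S = H·P̄·Hᵀ + R = [121 -55; -55 103]
K = P̄·Hᵀ·S⁻¹ = [-504/1573 63/143; 3001/4719 179/429; -953/3146 -149/286]
x' − x̄ = [1890/1573, -15942/1573, 10635/1573] = K·y
y = (KᵀK)⁻¹·Kᵀ·(x' − x̄) = [-12, -6]
z = y + H·x̄ = [-12, -6] + [11, 4] = [-1, -2]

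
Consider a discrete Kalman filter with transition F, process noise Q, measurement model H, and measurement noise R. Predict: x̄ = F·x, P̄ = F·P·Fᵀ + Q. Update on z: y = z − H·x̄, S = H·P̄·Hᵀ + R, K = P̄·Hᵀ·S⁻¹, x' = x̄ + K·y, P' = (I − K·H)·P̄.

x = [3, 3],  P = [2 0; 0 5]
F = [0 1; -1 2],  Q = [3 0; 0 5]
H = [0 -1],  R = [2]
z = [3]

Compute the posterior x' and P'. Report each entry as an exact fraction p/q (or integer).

x' = [27/29, -75/29]
P' = [132/29 20/29; 20/29 54/29]

x̄ = F·x = [3, 3]
P̄ = F·P·Fᵀ + Q = [8 10; 10 27]
y = z − H·x̄ = [6]
S = H·P̄·Hᵀ + R = [29]
K = P̄·Hᵀ·S⁻¹ = [-10/29; -27/29]
x' = x̄ + K·y = [27/29, -75/29]
P' = (I − K·H)·P̄ = [132/29 20/29; 20/29 54/29]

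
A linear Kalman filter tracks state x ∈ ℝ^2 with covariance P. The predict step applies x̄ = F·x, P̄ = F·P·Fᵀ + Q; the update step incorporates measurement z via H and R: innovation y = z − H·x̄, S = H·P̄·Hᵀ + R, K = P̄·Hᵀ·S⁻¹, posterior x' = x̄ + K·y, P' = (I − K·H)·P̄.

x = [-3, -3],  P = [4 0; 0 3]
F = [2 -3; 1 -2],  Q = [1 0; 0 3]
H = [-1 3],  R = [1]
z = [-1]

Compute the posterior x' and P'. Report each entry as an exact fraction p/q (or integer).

x' = [-29/30, -37/60]
P' = [371/15 253/30; 253/30 179/60]

x̄ = F·x = [3, 3]
P̄ = F·P·Fᵀ + Q = [44 26; 26 19]
y = z − H·x̄ = [-7]
S = H·P̄·Hᵀ + R = [60]
K = P̄·Hᵀ·S⁻¹ = [17/30; 31/60]
x' = x̄ + K·y = [-29/30, -37/60]
P' = (I − K·H)·P̄ = [371/15 253/30; 253/30 179/60]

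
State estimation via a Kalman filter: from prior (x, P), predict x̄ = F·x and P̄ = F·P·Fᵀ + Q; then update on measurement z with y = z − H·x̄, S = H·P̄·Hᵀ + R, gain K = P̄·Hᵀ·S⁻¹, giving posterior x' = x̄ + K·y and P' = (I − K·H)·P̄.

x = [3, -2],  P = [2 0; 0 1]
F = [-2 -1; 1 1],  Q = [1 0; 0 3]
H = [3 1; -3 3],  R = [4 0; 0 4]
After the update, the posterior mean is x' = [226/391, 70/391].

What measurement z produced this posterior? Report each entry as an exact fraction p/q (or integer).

z = [3, -1]

x̄ = F·x = [-4, 1]
P̄ = F·P·Fᵀ + Q = [10 -5; -5 6]
S = H·P̄·Hᵀ + R = [70 -102; -102 238]
K = P̄·Hᵀ·S⁻¹ = [5/23 -75/782; 9/46 87/391]
x' − x̄ = [1790/391, -321/391] = K·y
y = (KᵀK)⁻¹·Kᵀ·(x' − x̄) = [14, -16]
z = y + H·x̄ = [14, -16] + [-11, 15] = [3, -1]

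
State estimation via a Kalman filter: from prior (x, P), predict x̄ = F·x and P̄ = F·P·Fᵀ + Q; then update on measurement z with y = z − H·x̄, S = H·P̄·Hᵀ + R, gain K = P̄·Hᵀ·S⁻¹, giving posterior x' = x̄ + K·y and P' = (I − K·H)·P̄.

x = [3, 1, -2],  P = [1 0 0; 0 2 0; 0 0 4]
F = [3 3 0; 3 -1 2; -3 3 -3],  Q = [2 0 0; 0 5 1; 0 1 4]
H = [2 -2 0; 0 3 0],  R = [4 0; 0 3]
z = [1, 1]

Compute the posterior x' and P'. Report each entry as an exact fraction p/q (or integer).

x̄ = F·x = [12, 4, 0]
P̄ = F·P·Fᵀ + Q = [29 3 9; 3 32 -38; 9 -38 67]
y = z − H·x̄ = [-15, -11]
S = H·P̄·Hᵀ + R = [224 -174; -174 291]
K = P̄·Hᵀ·S⁻¹ = [2783/5818 922/2909; -29/5818 951/2909; 1253/5818 -765/2909]
x' = x̄ + K·y = [7787/5818, 2785/5818, -1965/5818]
P' = (I − K·H)·P̄ = [3705/2909 922/2909 488/2909; 922/2909 951/2909 -765/2909; 488/2909 -765/2909 48802/2909]

x' = [7787/5818, 2785/5818, -1965/5818]
P' = [3705/2909 922/2909 488/2909; 922/2909 951/2909 -765/2909; 488/2909 -765/2909 48802/2909]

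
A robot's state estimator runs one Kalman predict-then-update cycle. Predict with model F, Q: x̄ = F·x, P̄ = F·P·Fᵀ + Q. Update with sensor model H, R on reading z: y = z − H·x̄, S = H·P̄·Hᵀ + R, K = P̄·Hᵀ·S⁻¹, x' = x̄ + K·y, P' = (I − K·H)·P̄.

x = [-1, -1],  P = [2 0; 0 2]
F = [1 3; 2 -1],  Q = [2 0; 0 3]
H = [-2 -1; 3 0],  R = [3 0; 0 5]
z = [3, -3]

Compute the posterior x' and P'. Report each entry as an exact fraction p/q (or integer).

x̄ = F·x = [-4, -1]
P̄ = F·P·Fᵀ + Q = [22 -2; -2 13]
y = z − H·x̄ = [-6, 9]
S = H·P̄·Hᵀ + R = [96 -126; -126 203]
K = P̄·Hᵀ·S⁻¹ = [-5/86 87/301; -123/172 -285/602]
x' = x̄ + K·y = [-316/301, -292/301]
P' = (I − K·H)·P̄ = [145/301 -475/602; -475/602 4483/1204]

x' = [-316/301, -292/301]
P' = [145/301 -475/602; -475/602 4483/1204]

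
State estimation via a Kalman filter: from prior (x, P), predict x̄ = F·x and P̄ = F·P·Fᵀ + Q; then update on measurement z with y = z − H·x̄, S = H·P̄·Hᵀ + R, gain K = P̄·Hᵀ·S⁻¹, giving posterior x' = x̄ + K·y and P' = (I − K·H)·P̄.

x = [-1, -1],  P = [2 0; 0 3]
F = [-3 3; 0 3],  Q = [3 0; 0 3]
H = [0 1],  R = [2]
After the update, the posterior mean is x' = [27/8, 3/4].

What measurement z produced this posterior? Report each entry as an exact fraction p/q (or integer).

x̄ = F·x = [0, -3]
P̄ = F·P·Fᵀ + Q = [48 27; 27 30]
S = H·P̄·Hᵀ + R = [32]
K = P̄·Hᵀ·S⁻¹ = [27/32; 15/16]
x' − x̄ = [27/8, 15/4] = K·y
y = (KᵀK)⁻¹·Kᵀ·(x' − x̄) = [4]
z = y + H·x̄ = [4] + [-3] = [1]

z = [1]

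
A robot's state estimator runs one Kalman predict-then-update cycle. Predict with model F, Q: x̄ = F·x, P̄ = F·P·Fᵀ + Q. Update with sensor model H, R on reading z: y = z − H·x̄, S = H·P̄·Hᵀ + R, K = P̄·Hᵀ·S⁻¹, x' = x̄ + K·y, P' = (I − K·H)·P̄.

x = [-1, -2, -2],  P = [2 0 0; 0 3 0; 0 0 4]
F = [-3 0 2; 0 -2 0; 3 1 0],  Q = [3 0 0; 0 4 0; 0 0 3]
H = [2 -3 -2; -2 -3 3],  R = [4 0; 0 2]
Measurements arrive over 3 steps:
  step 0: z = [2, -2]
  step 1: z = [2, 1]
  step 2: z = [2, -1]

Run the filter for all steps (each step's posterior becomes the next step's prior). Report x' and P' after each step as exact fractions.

step 0: x̄ = F·x = [-1, 4, -5]
step 0: P̄ = F·P·Fᵀ + Q = [37 0 -18; 0 16 -6; -18 -6 24]
step 0: y = z − H·x̄ = [6, 23]
step 0: S = H·P̄·Hᵀ + R = [464 -310; -310 834]
step 0: K = P̄·Hᵀ·S⁻¹ = [13015/72719 -6323/72719; -12621/72719 -10446/72719; -3996/72719 9501/72719]
step 0: x' = x̄ + K·y = [-140058/72719, -25108/72719, -169048/72719]
step 0: P' = (I − K·H)·P̄ = [449609/72719 51222/72719 346746/72719; 51222/72719 19712/72719 46896/72719; 346746/72719 46896/72719 284394/72719]
step 1: x̄ = F·x = [82078/72719, 50216/72719, -445282/72719]
step 1: P̄ = F·P·Fᵀ + Q = [1241262/72719 119748/72719 -2025879/72719; 119748/72719 369724/72719 -346756/72719; -2025879/72719 -346756/72719 4591682/72719]
step 1: y = z − H·x̄ = [-758634/72719, 1723369/72719]
step 1: S = H·P̄·Hᵀ + R = [37559152/72719 -48406146/72719; -48406146/72719 81752272/72719]
step 1: K = P̄·Hᵀ·S⁻¹ = [502409037/5001382306 -124092387/2500691153; -447066764/2500691153 -337785966/2500691153; -287664776/2500691153 406789635/2500691153]
step 1: x' = x̄ + K·y = [-2739002642/2500691153, -1614366370/2500691153, -2670991513/2500691153]
step 1: P' = (I − K·H)·P̄ = [6132994092/2500691153 649860234/2500691153 4655794704/2500691153; 649860234/2500691153 534377700/2500691153 742427212/2500691153; 4655794704/2500691153 742427212/2500691153 4117483438/2500691153]
step 2: x̄ = F·x = [2875024900/2500691153, 3228732740/2500691153, -9831374296/2500691153]
step 2: P̄ = F·P·Fᵀ + Q = [23299417591/2500691153 929452556/2500691153 -27726904882/2500691153; 929452556/2500691153 12140275412/2500691153 -4967916804/2500691153; -27726904882/2500691153 -4967916804/2500691153 67132559391/2500691153]
step 2: y = z − H·x̄ = [-10725217866/2500691153, 42429679755/2500691153]
step 2: S = H·P̄·Hᵀ + R = [632039957984/2500691153 -649095846410/2500691153; -649095846410/2500691153 1244953357625/2500691153]
step 2: K = P̄·Hᵀ·S⁻¹ = [1500790274363/14617352869830 -1935082836157/36543382174575; -86881990429/487245095661 -66113424466/487245095661; -274867653287/2436225478305 1942408446491/12181127391525]
step 2: x' = x̄ + K·y = [-460741103354/2436225478305, -40010133264/162415031887, -602536810383/812075159435]
step 2: P' = (I − K·H)·P̄ = [88964383482256/36543382174575 125018124514/487245095661 22465297700872/12181127391525; 125018124514/487245095661 34601640712/162415031887 47691574056/162415031887; 22465297700872/12181127391525 47691574056/162415031887 6616224050814/4060375797175]

step 0: x' = [-140058/72719, -25108/72719, -169048/72719], P' = [449609/72719 51222/72719 346746/72719; 51222/72719 19712/72719 46896/72719; 346746/72719 46896/72719 284394/72719]
step 1: x' = [-2739002642/2500691153, -1614366370/2500691153, -2670991513/2500691153], P' = [6132994092/2500691153 649860234/2500691153 4655794704/2500691153; 649860234/2500691153 534377700/2500691153 742427212/2500691153; 4655794704/2500691153 742427212/2500691153 4117483438/2500691153]
step 2: x' = [-460741103354/2436225478305, -40010133264/162415031887, -602536810383/812075159435], P' = [88964383482256/36543382174575 125018124514/487245095661 22465297700872/12181127391525; 125018124514/487245095661 34601640712/162415031887 47691574056/162415031887; 22465297700872/12181127391525 47691574056/162415031887 6616224050814/4060375797175]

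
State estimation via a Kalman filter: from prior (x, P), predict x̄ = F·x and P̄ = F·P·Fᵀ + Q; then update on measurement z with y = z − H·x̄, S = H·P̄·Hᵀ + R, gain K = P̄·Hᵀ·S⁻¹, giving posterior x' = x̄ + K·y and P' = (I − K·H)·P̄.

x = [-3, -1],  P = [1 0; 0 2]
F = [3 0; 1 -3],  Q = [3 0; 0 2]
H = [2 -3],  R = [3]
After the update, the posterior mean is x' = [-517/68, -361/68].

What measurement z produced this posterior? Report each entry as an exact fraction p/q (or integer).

x̄ = F·x = [-9, 0]
P̄ = F·P·Fᵀ + Q = [12 3; 3 21]
S = H·P̄·Hᵀ + R = [204]
K = P̄·Hᵀ·S⁻¹ = [5/68; -19/68]
x' − x̄ = [95/68, -361/68] = K·y
y = (KᵀK)⁻¹·Kᵀ·(x' − x̄) = [19]
z = y + H·x̄ = [19] + [-18] = [1]

z = [1]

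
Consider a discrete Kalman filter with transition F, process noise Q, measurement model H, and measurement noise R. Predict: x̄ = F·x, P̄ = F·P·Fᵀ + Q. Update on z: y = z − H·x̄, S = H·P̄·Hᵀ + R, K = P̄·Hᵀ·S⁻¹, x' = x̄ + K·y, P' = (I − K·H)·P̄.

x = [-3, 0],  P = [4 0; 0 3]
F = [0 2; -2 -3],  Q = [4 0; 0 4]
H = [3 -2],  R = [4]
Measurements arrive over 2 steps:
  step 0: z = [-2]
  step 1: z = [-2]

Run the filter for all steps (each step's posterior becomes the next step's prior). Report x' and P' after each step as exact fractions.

step 0: x' = [35/23, 229/69], P' = [74/23 104/23; 104/23 505/69]
step 1: x' = [-35/417, 3734/4587], P' = [782/417 352/139; 352/139 20069/4587]

step 0: x̄ = F·x = [0, 6]
step 0: P̄ = F·P·Fᵀ + Q = [16 -18; -18 47]
step 0: y = z − H·x̄ = [10]
step 0: S = H·P̄·Hᵀ + R = [552]
step 0: K = P̄·Hᵀ·S⁻¹ = [7/46; -37/138]
step 0: x' = x̄ + K·y = [35/23, 229/69]
step 0: P' = (I − K·H)·P̄ = [74/23 104/23; 104/23 505/69]
step 1: x̄ = F·x = [458/69, -13]
step 1: P̄ = F·P·Fᵀ + Q = [2296/69 -62; -62 137]
step 1: y = z − H·x̄ = [-1102/23]
step 1: S = H·P̄·Hᵀ + R = [36696/23]
step 1: K = P̄·Hᵀ·S⁻¹ = [39/278; -2645/9174]
step 1: x' = x̄ + K·y = [-35/417, 3734/4587]
step 1: P' = (I − K·H)·P̄ = [782/417 352/139; 352/139 20069/4587]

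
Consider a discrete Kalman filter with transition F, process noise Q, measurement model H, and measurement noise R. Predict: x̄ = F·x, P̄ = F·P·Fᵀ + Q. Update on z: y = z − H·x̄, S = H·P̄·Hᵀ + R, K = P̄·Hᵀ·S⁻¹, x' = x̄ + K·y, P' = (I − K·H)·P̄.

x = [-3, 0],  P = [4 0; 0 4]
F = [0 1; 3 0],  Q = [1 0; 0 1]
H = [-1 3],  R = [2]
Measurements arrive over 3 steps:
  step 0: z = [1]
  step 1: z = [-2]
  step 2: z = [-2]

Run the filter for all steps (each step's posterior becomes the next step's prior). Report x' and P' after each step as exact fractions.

step 0: x' = [-7/17, 12/85], P' = [335/68 111/68; 111/68 259/340]
step 1: x' = [6619/32506, -19569/32506], P' = [86117/65012 30171/65012; 30171/65012 24917/65012]
step 2: x' = [-516241/723746, -3176787/3618730], P' = [475201/361873 164454/361873; 164454/361873 679037/1809365]

step 0: x̄ = F·x = [0, -9]
step 0: P̄ = F·P·Fᵀ + Q = [5 0; 0 37]
step 0: y = z − H·x̄ = [28]
step 0: S = H·P̄·Hᵀ + R = [340]
step 0: K = P̄·Hᵀ·S⁻¹ = [-1/68; 111/340]
step 0: x' = x̄ + K·y = [-7/17, 12/85]
step 0: P' = (I − K·H)·P̄ = [335/68 111/68; 111/68 259/340]
step 1: x̄ = F·x = [12/85, -21/17]
step 1: P̄ = F·P·Fᵀ + Q = [599/340 333/68; 333/68 3083/68]
step 1: y = z − H·x̄ = [157/85]
step 1: S = H·P̄·Hᵀ + R = [32506/85]
step 1: K = P̄·Hᵀ·S⁻¹ = [1099/32506; 11145/32506]
step 1: x' = x̄ + K·y = [6619/32506, -19569/32506]
step 1: P' = (I − K·H)·P̄ = [86117/65012 30171/65012; 30171/65012 24917/65012]
step 2: x̄ = F·x = [-19569/32506, 19857/32506]
step 2: P̄ = F·P·Fᵀ + Q = [89929/65012 90513/65012; 90513/65012 840065/65012]
step 2: y = z − H·x̄ = [-72076/16253]
step 2: S = H·P̄·Hᵀ + R = [1809365/16253]
step 2: K = P̄·Hᵀ·S⁻¹ = [18161/723746; 1214841/3618730]
step 2: x' = x̄ + K·y = [-516241/723746, -3176787/3618730]
step 2: P' = (I − K·H)·P̄ = [475201/361873 164454/361873; 164454/361873 679037/1809365]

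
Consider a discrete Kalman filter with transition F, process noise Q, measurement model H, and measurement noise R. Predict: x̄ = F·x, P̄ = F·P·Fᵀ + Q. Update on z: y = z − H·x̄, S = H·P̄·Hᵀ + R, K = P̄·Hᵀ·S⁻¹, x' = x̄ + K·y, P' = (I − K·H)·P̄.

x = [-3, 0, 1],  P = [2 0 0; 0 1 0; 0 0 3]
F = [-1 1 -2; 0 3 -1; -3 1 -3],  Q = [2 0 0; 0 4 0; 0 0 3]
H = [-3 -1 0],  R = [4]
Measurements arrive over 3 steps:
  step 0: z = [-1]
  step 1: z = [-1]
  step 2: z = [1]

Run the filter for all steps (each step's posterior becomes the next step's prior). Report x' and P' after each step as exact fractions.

step 0: x̄ = F·x = [1, -1, 6]
step 0: P̄ = F·P·Fᵀ + Q = [17 9 25; 9 16 12; 25 12 49]
step 0: y = z − H·x̄ = [1]
step 0: S = H·P̄·Hᵀ + R = [227]
step 0: K = P̄·Hᵀ·S⁻¹ = [-60/227; -43/227; -87/227]
step 0: x' = x̄ + K·y = [167/227, -270/227, 1275/227]
step 0: P' = (I − K·H)·P̄ = [259/227 -537/227 455/227; -537/227 1783/227 -1017/227; 455/227 -1017/227 3554/227]
step 1: x̄ = F·x = [-2987/227, -2085/227, -4596/227]
step 1: P̄ = F·P·Fᵀ + Q = [23674/227 21642/227 35212/227; 21642/227 26611/227 32379/227; 35212/227 32379/227 54295/227]
step 1: y = z − H·x̄ = [-11273/227]
step 1: S = H·P̄·Hᵀ + R = [370437/227]
step 1: K = P̄·Hᵀ·S⁻¹ = [-30888/123479; -91537/370437; -46005/123479]
step 1: x' = x̄ + K·y = [-90887/123479, 1143328/370437, -215397/123479]
step 1: P' = (I − K·H)·P̄ = [268882/123479 -683094/123479 374164/123479; -683094/123479 6513994/370437 -938472/123479; 374164/123479 -938472/123479 1563490/123479]
step 2: x̄ = F·x = [2708371/370437, 1358725/123479, 3899884/370437]
step 2: P̄ = F·P·Fᵀ + Q = [46673590/370437 18633724/123479 69453388/370437; 18633724/123479 27230220/123479 27859522/123479; 69453388/370437 27859522/123479 106492393/370437]
step 2: y = z − H·x̄ = [4190575/123479]
step 2: S = H·P̄·Hᵀ + R = [279547250/123479]
step 2: K = P̄·Hᵀ·S⁻¹ = [-32653657/139773625; -41565696/139773625; -9731291/27954725]
step 2: x' = x̄ + K·y = [-10351222/16772835, 5095523/5590945, -4314557/3354567]
step 2: P' = (I − K·H)·P̄ = [1021784864/419320875 -891170236/139773625 283262182/83864175; -891170236/139773625 2839773492/139773625 -244337018/27954725; 283262182/83864175 -244337018/27954725 220320581/16772835]

step 0: x' = [167/227, -270/227, 1275/227], P' = [259/227 -537/227 455/227; -537/227 1783/227 -1017/227; 455/227 -1017/227 3554/227]
step 1: x' = [-90887/123479, 1143328/370437, -215397/123479], P' = [268882/123479 -683094/123479 374164/123479; -683094/123479 6513994/370437 -938472/123479; 374164/123479 -938472/123479 1563490/123479]
step 2: x' = [-10351222/16772835, 5095523/5590945, -4314557/3354567], P' = [1021784864/419320875 -891170236/139773625 283262182/83864175; -891170236/139773625 2839773492/139773625 -244337018/27954725; 283262182/83864175 -244337018/27954725 220320581/16772835]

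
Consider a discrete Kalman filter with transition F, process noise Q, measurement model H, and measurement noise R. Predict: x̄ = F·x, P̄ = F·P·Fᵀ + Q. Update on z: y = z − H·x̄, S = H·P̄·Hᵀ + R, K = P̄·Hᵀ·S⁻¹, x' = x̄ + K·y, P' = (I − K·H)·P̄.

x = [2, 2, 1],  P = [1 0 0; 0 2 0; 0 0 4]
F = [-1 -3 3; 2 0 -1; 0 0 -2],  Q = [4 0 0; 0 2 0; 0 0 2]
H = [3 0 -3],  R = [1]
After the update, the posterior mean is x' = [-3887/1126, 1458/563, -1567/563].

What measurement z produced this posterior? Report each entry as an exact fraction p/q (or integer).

x̄ = F·x = [-5, 3, -2]
P̄ = F·P·Fᵀ + Q = [59 -14 -24; -14 10 8; -24 8 18]
S = H·P̄·Hᵀ + R = [1126]
K = P̄·Hᵀ·S⁻¹ = [249/1126; -33/563; -63/563]
x' − x̄ = [1743/1126, -231/563, -441/563] = K·y
y = (KᵀK)⁻¹·Kᵀ·(x' − x̄) = [7]
z = y + H·x̄ = [7] + [-9] = [-2]

z = [-2]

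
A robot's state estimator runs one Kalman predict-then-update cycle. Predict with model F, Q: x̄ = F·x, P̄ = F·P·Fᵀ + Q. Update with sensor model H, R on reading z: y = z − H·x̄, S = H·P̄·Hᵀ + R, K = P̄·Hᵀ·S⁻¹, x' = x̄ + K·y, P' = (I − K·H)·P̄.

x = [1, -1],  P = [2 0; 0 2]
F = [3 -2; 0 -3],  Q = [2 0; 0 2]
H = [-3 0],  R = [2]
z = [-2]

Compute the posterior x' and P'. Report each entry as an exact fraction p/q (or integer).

x' = [89/127, 147/127]
P' = [28/127 12/127; 12/127 1892/127]

x̄ = F·x = [5, 3]
P̄ = F·P·Fᵀ + Q = [28 12; 12 20]
y = z − H·x̄ = [13]
S = H·P̄·Hᵀ + R = [254]
K = P̄·Hᵀ·S⁻¹ = [-42/127; -18/127]
x' = x̄ + K·y = [89/127, 147/127]
P' = (I − K·H)·P̄ = [28/127 12/127; 12/127 1892/127]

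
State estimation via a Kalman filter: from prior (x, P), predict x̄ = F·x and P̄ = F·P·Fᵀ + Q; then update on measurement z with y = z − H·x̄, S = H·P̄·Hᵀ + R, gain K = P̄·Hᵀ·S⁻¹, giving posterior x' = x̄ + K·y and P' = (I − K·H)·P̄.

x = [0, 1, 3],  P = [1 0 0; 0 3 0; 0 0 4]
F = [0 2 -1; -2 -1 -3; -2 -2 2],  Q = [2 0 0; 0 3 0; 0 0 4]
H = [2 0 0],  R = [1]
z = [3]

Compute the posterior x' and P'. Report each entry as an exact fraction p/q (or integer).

x̄ = F·x = [-1, -10, 4]
P̄ = F·P·Fᵀ + Q = [18 6 -20; 6 46 -14; -20 -14 36]
y = z − H·x̄ = [5]
S = H·P̄·Hᵀ + R = [73]
K = P̄·Hᵀ·S⁻¹ = [36/73; 12/73; -40/73]
x' = x̄ + K·y = [107/73, -670/73, 92/73]
P' = (I − K·H)·P̄ = [18/73 6/73 -20/73; 6/73 3214/73 -542/73; -20/73 -542/73 1028/73]

x' = [107/73, -670/73, 92/73]
P' = [18/73 6/73 -20/73; 6/73 3214/73 -542/73; -20/73 -542/73 1028/73]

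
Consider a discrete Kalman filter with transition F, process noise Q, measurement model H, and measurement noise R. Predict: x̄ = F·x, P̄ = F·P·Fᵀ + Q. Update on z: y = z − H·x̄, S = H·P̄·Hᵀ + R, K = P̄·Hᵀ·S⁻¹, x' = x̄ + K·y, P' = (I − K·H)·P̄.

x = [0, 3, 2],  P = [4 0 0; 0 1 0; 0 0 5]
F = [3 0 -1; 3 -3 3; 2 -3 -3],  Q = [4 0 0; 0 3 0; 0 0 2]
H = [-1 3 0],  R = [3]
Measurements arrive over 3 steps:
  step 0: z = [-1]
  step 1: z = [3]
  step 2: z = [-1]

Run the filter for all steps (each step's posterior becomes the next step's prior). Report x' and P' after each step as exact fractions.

step 0: x' = [-470/253, -243/253, -3945/253], P' = [11277/253 3765/253 10317/253; 3765/253 1341/253 3414/253; 10317/253 3414/253 16341/253]
step 1: x' = [58535727/2374195, 21845262/2374195, 37431002/2374195], P' = [351251427/2374195 117299052/2374195 185749182/2374195; 117299052/2374195 39962577/2374195 61472547/2374195; 185749182/2374195 61472547/2374195 133672247/2374195]
step 2: x' = [10745092520/3098501467, 2607896042/3098501467, -10870527530/3098501467], P' = [680977185071/3098501467 227750224504/3098501467 348526878842/3098501467; 227750224504/3098501467 77201921351/3098501467 115869865630/3098501467; 348526878842/3098501467 115869865630/3098501467 222961462264/3098501467]

step 0: x̄ = F·x = [-2, -3, -15]
step 0: P̄ = F·P·Fᵀ + Q = [45 21 39; 21 93 -12; 39 -12 72]
step 0: y = z − H·x̄ = [6]
step 0: S = H·P̄·Hᵀ + R = [759]
step 0: K = P̄·Hᵀ·S⁻¹ = [6/253; 86/253; -25/253]
step 0: x' = x̄ + K·y = [-470/253, -243/253, -3945/253]
step 0: P' = (I − K·H)·P̄ = [11277/253 3765/253 10317/253; 3765/253 1341/253 3414/253; 10317/253 3414/253 16341/253]
step 1: x̄ = F·x = [2535/253, -12516/253, 11624/253]
step 1: P̄ = F·P·Fᵀ + Q = [56944/253 90729/253 -20445/253; 90729/253 317874/253 -154764/253; -20445/253 -154764/253 97220/253]
step 1: y = z − H·x̄ = [40842/253]
step 1: S = H·P̄·Hᵀ + R = [2374195/253]
step 1: K = P̄·Hᵀ·S⁻¹ = [215243/2374195; 862893/2374195; -443847/2374195]
step 1: x' = x̄ + K·y = [58535727/2374195, 21845262/2374195, 37431002/2374195]
step 1: P' = (I − K·H)·P̄ = [351251427/2374195 117299052/2374195 185749182/2374195; 117299052/2374195 39962577/2374195 61472547/2374195; 185749182/2374195 61472547/2374195 133672247/2374195]
step 2: x̄ = F·x = [138176179/2374195, 222364401/2374195, -60757338/2374195]
step 2: P̄ = F·P·Fᵀ + Q = [2189936778/2374195 3003467367/2374195 -405989526/2374195; 3003467367/2374195 4856695338/2374195 -1052611794/2374195; -405989526/2374195 -1052611794/2374195 442394552/2374195]
step 2: y = z − H·x̄ = [-531291219/2374195]
step 2: S = H·P̄·Hᵀ + R = [27886513203/2374195]
step 2: K = P̄·Hᵀ·S⁻¹ = [2273488441/9295504401; 3855539549/9295504401; -917281952/9295504401]
step 2: x' = x̄ + K·y = [10745092520/3098501467, 2607896042/3098501467, -10870527530/3098501467]
step 2: P' = (I − K·H)·P̄ = [680977185071/3098501467 227750224504/3098501467 348526878842/3098501467; 227750224504/3098501467 77201921351/3098501467 115869865630/3098501467; 348526878842/3098501467 115869865630/3098501467 222961462264/3098501467]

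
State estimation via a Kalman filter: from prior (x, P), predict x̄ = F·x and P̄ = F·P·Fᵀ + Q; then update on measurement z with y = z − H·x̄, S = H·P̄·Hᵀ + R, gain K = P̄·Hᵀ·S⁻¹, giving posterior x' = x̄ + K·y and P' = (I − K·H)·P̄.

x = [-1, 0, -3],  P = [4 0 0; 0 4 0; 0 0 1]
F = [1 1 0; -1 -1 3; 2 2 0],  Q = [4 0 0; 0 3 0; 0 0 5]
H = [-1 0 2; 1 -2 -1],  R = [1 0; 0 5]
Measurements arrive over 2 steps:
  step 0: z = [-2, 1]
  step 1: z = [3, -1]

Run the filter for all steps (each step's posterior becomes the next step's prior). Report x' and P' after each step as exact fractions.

step 0: x̄ = F·x = [-1, -8, -2]
step 0: P̄ = F·P·Fᵀ + Q = [12 -8 16; -8 20 -16; 16 -16 37]
step 0: y = z − H·x̄ = [1, -16]
step 0: S = H·P̄·Hᵀ + R = [97 10; 10 70]
step 0: K = P̄·Hᵀ·S⁻¹ = [128/669 482/3345; -136/669 -1432/3345; 395/669 487/6690]
step 0: x' = x̄ + K·y = [-10417/3345, -4528/3345, -8611/3345]
step 0: P' = (I − K·H)·P̄ = [21556/3345 4024/3345 11098/3345; 4024/3345 4756/3345 1672/3345; 11098/3345 1672/3345 13073/6690]
step 1: x̄ = F·x = [-2989/669, -10888/3345, -5978/669]
step 1: P̄ = F·P·Fᵀ + Q = [9548/669 790/669 13744/669; 790/669 53207/6690 1580/669; 13744/669 1580/669 30833/669]
step 1: y = z − H·x̄ = [3658/223, -40066/3345]
step 1: S = H·P̄·Hᵀ + R = [26191/223 -11574/223; -11574/223 203404/3345]
step 1: K = P̄·Hᵀ·S⁻¹ = [494450/1859861 157955/1859861; -1122973/7439444 -6097969/14878888; 4657771/7439444 545015/14878888]
step 1: x' = x̄ + K·y = [-2090815/1859861, -6115869/7439444, 6663267/7439444]
step 1: P' = (I − K·H)·P̄ = [14648532/1859861 3143633/1859861 7571491/1859861; 3143633/1859861 22093675/14878888 11451559/14878888; 7571491/1859861 11451559/14878888 34943735/14878888]

step 0: x' = [-10417/3345, -4528/3345, -8611/3345], P' = [21556/3345 4024/3345 11098/3345; 4024/3345 4756/3345 1672/3345; 11098/3345 1672/3345 13073/6690]
step 1: x' = [-2090815/1859861, -6115869/7439444, 6663267/7439444], P' = [14648532/1859861 3143633/1859861 7571491/1859861; 3143633/1859861 22093675/14878888 11451559/14878888; 7571491/1859861 11451559/14878888 34943735/14878888]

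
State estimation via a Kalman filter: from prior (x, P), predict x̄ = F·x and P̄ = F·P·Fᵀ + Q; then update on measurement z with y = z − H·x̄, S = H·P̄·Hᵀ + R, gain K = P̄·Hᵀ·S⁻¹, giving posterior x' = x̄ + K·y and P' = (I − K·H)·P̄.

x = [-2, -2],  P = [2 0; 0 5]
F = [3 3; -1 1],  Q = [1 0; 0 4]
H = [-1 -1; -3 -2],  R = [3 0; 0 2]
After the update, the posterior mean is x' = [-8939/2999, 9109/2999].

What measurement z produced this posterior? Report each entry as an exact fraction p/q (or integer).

x̄ = F·x = [-12, 0]
P̄ = F·P·Fᵀ + Q = [64 9; 9 11]
S = H·P̄·Hᵀ + R = [96 259; 259 730]
K = P̄·Hᵀ·S⁻¹ = [1100/2999 -1253/2999; -1909/2999 476/2999]
x' − x̄ = [27049/2999, 9109/2999] = K·y
y = (KᵀK)⁻¹·Kᵀ·(x' − x̄) = [-13, -33]
z = y + H·x̄ = [-13, -33] + [12, 36] = [-1, 3]

z = [-1, 3]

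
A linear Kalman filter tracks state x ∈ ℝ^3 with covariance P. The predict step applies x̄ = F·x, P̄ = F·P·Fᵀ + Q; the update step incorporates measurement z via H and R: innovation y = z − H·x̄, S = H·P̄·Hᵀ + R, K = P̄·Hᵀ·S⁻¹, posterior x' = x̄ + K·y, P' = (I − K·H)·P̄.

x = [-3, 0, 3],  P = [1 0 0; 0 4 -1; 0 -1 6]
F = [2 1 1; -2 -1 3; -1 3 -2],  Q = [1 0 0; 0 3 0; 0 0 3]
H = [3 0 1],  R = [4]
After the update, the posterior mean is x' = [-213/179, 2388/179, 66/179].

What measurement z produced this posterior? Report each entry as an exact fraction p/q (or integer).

z = [-3]

x̄ = F·x = [-3, 15, -3]
P̄ = F·P·Fᵀ + Q = [13 8 -3; 8 71 -57; -3 -57 76]
S = H·P̄·Hᵀ + R = [179]
K = P̄·Hᵀ·S⁻¹ = [36/179; -33/179; 67/179]
x' − x̄ = [324/179, -297/179, 603/179] = K·y
y = (KᵀK)⁻¹·Kᵀ·(x' − x̄) = [9]
z = y + H·x̄ = [9] + [-12] = [-3]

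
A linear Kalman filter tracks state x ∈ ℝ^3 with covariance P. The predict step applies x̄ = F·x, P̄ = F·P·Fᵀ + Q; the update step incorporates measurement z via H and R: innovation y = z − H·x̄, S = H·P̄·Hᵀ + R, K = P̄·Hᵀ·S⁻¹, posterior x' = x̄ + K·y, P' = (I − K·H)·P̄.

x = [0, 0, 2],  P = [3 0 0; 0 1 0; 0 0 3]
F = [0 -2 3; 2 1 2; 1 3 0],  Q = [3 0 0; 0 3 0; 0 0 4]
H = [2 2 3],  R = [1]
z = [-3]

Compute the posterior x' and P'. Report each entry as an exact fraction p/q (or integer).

x̄ = F·x = [6, 4, 0]
P̄ = F·P·Fᵀ + Q = [34 16 -6; 16 28 9; -6 9 16]
y = z − H·x̄ = [-23]
S = H·P̄·Hᵀ + R = [557]
K = P̄·Hᵀ·S⁻¹ = [82/557; 115/557; 54/557]
x' = x̄ + K·y = [1456/557, -417/557, -1242/557]
P' = (I − K·H)·P̄ = [12214/557 -518/557 -7770/557; -518/557 2371/557 -1197/557; -7770/557 -1197/557 5996/557]

x' = [1456/557, -417/557, -1242/557]
P' = [12214/557 -518/557 -7770/557; -518/557 2371/557 -1197/557; -7770/557 -1197/557 5996/557]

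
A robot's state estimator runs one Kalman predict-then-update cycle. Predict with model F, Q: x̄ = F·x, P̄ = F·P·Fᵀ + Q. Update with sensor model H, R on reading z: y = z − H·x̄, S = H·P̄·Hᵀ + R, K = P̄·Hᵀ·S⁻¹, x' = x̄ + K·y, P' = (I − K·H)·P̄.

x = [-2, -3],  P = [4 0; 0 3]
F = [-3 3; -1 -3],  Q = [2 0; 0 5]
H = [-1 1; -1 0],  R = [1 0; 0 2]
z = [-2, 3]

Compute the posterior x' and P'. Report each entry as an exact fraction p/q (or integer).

x' = [-1193/611, -2147/611]
P' = [1090/611 1050/611; 1050/611 6417/2444]

x̄ = F·x = [-3, 11]
P̄ = F·P·Fᵀ + Q = [65 -15; -15 36]
y = z − H·x̄ = [-16, 0]
S = H·P̄·Hᵀ + R = [132 80; 80 67]
K = P̄·Hᵀ·S⁻¹ = [-40/611 -545/611; 2217/2444 -525/611]
x' = x̄ + K·y = [-1193/611, -2147/611]
P' = (I − K·H)·P̄ = [1090/611 1050/611; 1050/611 6417/2444]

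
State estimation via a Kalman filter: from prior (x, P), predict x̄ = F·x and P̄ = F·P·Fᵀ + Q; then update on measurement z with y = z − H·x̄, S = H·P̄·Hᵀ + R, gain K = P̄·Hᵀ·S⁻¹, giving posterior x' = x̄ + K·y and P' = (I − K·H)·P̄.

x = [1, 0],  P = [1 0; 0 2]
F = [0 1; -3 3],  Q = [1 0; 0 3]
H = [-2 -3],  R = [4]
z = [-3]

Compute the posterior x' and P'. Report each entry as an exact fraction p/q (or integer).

x̄ = F·x = [0, -3]
P̄ = F·P·Fᵀ + Q = [3 6; 6 30]
y = z − H·x̄ = [-12]
S = H·P̄·Hᵀ + R = [358]
K = P̄·Hᵀ·S⁻¹ = [-12/179; -51/179]
x' = x̄ + K·y = [144/179, 75/179]
P' = (I − K·H)·P̄ = [249/179 -150/179; -150/179 168/179]

x' = [144/179, 75/179]
P' = [249/179 -150/179; -150/179 168/179]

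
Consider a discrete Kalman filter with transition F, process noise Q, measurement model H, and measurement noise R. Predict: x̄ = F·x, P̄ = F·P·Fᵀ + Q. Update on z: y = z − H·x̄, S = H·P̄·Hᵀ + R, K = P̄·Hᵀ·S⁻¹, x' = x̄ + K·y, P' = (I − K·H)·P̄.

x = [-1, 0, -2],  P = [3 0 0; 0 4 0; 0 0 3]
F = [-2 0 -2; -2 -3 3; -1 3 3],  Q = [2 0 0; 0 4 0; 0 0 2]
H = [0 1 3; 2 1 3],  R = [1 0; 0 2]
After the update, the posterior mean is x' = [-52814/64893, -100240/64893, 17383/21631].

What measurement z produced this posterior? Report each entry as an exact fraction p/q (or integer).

z = [1, -1]

x̄ = F·x = [6, -4, -5]
P̄ = F·P·Fᵀ + Q = [26 -6 -12; -6 79 -3; -12 -3 68]
S = H·P̄·Hᵀ + R = [674 589; 589 611]
K = P̄·Hᵀ·S⁻¹ = [-31552/64893 31478/64893; 8608/64893 -2138/64893; 6186/21631 303/21631]
x' − x̄ = [-442172/64893, 159332/64893, 125538/21631] = K·y
y = (KᵀK)⁻¹·Kᵀ·(x' − x̄) = [20, 6]
z = y + H·x̄ = [20, 6] + [-19, -7] = [1, -1]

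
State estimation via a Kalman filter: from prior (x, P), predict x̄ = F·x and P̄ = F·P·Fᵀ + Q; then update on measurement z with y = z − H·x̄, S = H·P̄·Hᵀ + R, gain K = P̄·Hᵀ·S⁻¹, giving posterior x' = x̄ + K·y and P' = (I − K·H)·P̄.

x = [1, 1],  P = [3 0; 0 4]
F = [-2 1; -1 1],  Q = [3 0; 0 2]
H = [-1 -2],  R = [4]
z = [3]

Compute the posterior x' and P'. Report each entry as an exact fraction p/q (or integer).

x' = [-59/33, -56/99]
P' = [40/11 -34/33; -34/33 107/99]

x̄ = F·x = [-1, 0]
P̄ = F·P·Fᵀ + Q = [19 10; 10 9]
y = z − H·x̄ = [2]
S = H·P̄·Hᵀ + R = [99]
K = P̄·Hᵀ·S⁻¹ = [-13/33; -28/99]
x' = x̄ + K·y = [-59/33, -56/99]
P' = (I − K·H)·P̄ = [40/11 -34/33; -34/33 107/99]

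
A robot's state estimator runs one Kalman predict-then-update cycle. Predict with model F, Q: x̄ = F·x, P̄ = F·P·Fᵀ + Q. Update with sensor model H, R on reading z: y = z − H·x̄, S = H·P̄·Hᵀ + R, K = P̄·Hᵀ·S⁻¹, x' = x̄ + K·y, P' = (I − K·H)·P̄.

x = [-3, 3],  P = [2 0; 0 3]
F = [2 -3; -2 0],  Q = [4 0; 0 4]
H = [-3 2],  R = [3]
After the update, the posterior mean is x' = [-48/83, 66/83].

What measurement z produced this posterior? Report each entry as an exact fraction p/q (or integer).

x̄ = F·x = [-15, 6]
P̄ = F·P·Fᵀ + Q = [39 -8; -8 12]
S = H·P̄·Hᵀ + R = [498]
K = P̄·Hᵀ·S⁻¹ = [-133/498; 8/83]
x' − x̄ = [1197/83, -432/83] = K·y
y = (KᵀK)⁻¹·Kᵀ·(x' − x̄) = [-54]
z = y + H·x̄ = [-54] + [57] = [3]

z = [3]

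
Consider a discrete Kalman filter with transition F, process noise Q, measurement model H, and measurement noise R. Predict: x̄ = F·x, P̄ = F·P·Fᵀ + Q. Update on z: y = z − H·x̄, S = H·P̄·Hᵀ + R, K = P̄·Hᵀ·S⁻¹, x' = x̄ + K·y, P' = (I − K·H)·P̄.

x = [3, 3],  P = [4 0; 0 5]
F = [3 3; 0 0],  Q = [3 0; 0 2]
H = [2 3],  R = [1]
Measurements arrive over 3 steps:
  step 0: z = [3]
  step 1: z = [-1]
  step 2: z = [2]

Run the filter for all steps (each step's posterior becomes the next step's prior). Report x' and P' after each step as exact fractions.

step 0: x̄ = F·x = [18, 0]
step 0: P̄ = F·P·Fᵀ + Q = [84 0; 0 2]
step 0: y = z − H·x̄ = [-33]
step 0: S = H·P̄·Hᵀ + R = [355]
step 0: K = P̄·Hᵀ·S⁻¹ = [168/355; 6/355]
step 0: x' = x̄ + K·y = [846/355, -198/355]
step 0: P' = (I − K·H)·P̄ = [1596/355 -1008/355; -1008/355 674/355]
step 1: x̄ = F·x = [1944/355, 0]
step 1: P̄ = F·P·Fᵀ + Q = [3351/355 0; 0 2]
step 1: y = z − H·x̄ = [-4243/355]
step 1: S = H·P̄·Hᵀ + R = [20149/355]
step 1: K = P̄·Hᵀ·S⁻¹ = [6702/20149; 2130/20149]
step 1: x' = x̄ + K·y = [30234/20149, -25458/20149]
step 1: P' = (I − K·H)·P̄ = [63669/20149 -40212/20149; -40212/20149 27518/20149]
step 2: x̄ = F·x = [14328/20149, 0]
step 2: P̄ = F·P·Fᵀ + Q = [157314/20149 0; 0 2]
step 2: y = z − H·x̄ = [11642/20149]
step 2: S = H·P̄·Hᵀ + R = [1012087/20149]
step 2: K = P̄·Hᵀ·S⁻¹ = [314628/1012087; 120894/1012087]
step 2: x' = x̄ + K·y = [901488/1012087, 69852/1012087]
step 2: P' = (I − K·H)·P̄ = [2988966/1012087 -1887768/1012087; -1887768/1012087 1298810/1012087]

step 0: x' = [846/355, -198/355], P' = [1596/355 -1008/355; -1008/355 674/355]
step 1: x' = [30234/20149, -25458/20149], P' = [63669/20149 -40212/20149; -40212/20149 27518/20149]
step 2: x' = [901488/1012087, 69852/1012087], P' = [2988966/1012087 -1887768/1012087; -1887768/1012087 1298810/1012087]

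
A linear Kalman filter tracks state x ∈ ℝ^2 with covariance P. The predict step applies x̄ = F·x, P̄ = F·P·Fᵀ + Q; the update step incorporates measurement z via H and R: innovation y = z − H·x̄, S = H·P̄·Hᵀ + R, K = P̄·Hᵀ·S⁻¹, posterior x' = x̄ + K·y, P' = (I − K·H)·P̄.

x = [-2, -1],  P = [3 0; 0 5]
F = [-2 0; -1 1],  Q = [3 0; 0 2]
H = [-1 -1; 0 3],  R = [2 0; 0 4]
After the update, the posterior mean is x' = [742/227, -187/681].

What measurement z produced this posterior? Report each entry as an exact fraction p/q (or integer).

x̄ = F·x = [4, 1]
P̄ = F·P·Fᵀ + Q = [15 6; 6 10]
S = H·P̄·Hᵀ + R = [39 -48; -48 94]
K = P̄·Hᵀ·S⁻¹ = [-185/227 -51/227; -32/681 67/227]
x' − x̄ = [-166/227, -868/681] = K·y
y = (KᵀK)⁻¹·Kᵀ·(x' − x̄) = [2, -4]
z = y + H·x̄ = [2, -4] + [-5, 3] = [-3, -1]

z = [-3, -1]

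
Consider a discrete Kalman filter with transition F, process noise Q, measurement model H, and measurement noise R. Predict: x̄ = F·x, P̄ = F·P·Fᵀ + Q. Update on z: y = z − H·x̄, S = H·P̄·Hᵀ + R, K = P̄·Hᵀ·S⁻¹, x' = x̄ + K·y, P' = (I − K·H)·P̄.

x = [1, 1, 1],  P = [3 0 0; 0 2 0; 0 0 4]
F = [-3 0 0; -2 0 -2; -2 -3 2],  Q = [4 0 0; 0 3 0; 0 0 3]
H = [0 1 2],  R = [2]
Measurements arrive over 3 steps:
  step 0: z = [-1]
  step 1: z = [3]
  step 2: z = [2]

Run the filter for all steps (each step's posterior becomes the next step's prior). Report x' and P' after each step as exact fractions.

step 0: x' = [-51/71, -215/71, 69/71], P' = [1229/71 864/71 -414/71; 864/71 6074/213 -3014/213; -414/71 -3014/213 1601/213]
step 1: x' = [-1179747/650189, -832653/650189, 1396173/650189], P' = [35752103/650189 31500768/650189 -15629910/650189; 31500768/650189 33599658/650189 -16776350/650189; -15629910/650189 -16776350/650189 8701317/650189]
step 2: x' = [3204301041/5588327413, -13064305236/5588327413, 12134046399/5588327413], P' = [171341369815/5588327413 139321451904/5588327413 -68356394814/5588327413; 139321451904/5588327413 161913621370/5588327413 -80508986414/5588327413; -68356394814/5588327413 -80508986414/5588327413 42824094589/5588327413]

step 0: x̄ = F·x = [-3, -4, -3]
step 0: P̄ = F·P·Fᵀ + Q = [31 18 18; 18 31 -4; 18 -4 49]
step 0: y = z − H·x̄ = [9]
step 0: S = H·P̄·Hᵀ + R = [213]
step 0: K = P̄·Hᵀ·S⁻¹ = [18/71; 23/213; 94/213]
step 0: x' = x̄ + K·y = [-51/71, -215/71, 69/71]
step 0: P' = (I − K·H)·P̄ = [1229/71 864/71 -414/71; 864/71 6074/213 -3014/213; -414/71 -3014/213 1601/213]
step 1: x̄ = F·x = [153/71, -36/71, 885/71]
step 1: P̄ = F·P·Fᵀ + Q = [11345/71 4890/71 17634/71; 4890/71 11855/213 5812/213; 17634/71 5812/213 153665/213]
step 1: y = z − H·x̄ = [-1521/71]
step 1: S = H·P̄·Hᵀ + R = [650189/213]
step 1: K = P̄·Hᵀ·S⁻¹ = [120474/650189; 23479/650189; 313142/650189]
step 1: x' = x̄ + K·y = [-1179747/650189, -832653/650189, 1396173/650189]
step 1: P' = (I − K·H)·P̄ = [35752103/650189 31500768/650189 -15629910/650189; 31500768/650189 33599658/650189 -16776350/650189; -15629910/650189 -16776350/650189 8701317/650189]
step 2: x̄ = F·x = [3539241/650189, -432852/650189, 7649799/650189]
step 2: P̄ = F·P·Fᵀ + Q = [324369683/650189 120733158/650189 591798990/650189; 120733158/650189 54724967/650189 196549652/650189; 591798990/650189 196549652/650189 1186525865/650189]
step 2: y = z − H·x̄ = [-13566368/650189]
step 2: S = H·P̄·Hᵀ + R = [5588327413/650189]
step 2: K = P̄·Hᵀ·S⁻¹ = [1304331138/5588327413; 447824271/5588327413; 2569601382/5588327413]
step 2: x' = x̄ + K·y = [3204301041/5588327413, -13064305236/5588327413, 12134046399/5588327413]
step 2: P' = (I − K·H)·P̄ = [171341369815/5588327413 139321451904/5588327413 -68356394814/5588327413; 139321451904/5588327413 161913621370/5588327413 -80508986414/5588327413; -68356394814/5588327413 -80508986414/5588327413 42824094589/5588327413]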